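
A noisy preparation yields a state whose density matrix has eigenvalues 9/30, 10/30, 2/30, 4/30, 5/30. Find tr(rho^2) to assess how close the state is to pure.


tr(rho^2) = sum of eigenvalues squared
= (9/30)^2 + (10/30)^2 + (2/30)^2 + (4/30)^2 + (5/30)^2
= (81 + 100 + 4 + 16 + 25) / 900
= 226/900
= 0.2511

0.2511


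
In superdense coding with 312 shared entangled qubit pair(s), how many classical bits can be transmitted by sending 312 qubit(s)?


Superdense coding allows 2 classical bits per shared entangled pair.
312 pair(s) -> 2 * 312 = 624 classical bits

624


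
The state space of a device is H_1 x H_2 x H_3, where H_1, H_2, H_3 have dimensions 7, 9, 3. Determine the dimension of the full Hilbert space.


dim(H_1 x H_2 x H_3) = 7 * 9 * 3
= 63 * 3
= 189

189


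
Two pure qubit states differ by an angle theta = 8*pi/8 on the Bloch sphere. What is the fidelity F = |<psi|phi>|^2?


For states separated by angle theta on Bloch sphere:
F = cos^2(theta/2)
theta = 8*pi/8 = 3.1416
theta/2 = 1.5708
cos(theta/2) = 0.0000
F = 0.0000

0.0000


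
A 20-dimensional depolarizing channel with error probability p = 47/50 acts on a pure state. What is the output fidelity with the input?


F = (1-p) + p/d
= (1 - 0.9400) + 0.9400/20
= 0.0600 + 0.0470
= 0.1070

0.1070


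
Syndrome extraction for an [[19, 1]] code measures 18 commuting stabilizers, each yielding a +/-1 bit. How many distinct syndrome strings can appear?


Each stabilizer generator gives a binary (+1 or -1) measurement outcome.
With 18 independent generators:
Total syndromes = 2^18
= 262144

262144


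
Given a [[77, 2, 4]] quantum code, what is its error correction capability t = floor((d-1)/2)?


Code parameters: [[77, 2, 4]], distance d = 4.
Number of correctable errors = floor((d-1)/2)
= floor((4 - 1)/2)
= floor(3/2)
= 1

1


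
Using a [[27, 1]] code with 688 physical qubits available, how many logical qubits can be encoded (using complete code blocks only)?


Each code block uses 27 physical qubits for 1 logical qubit(s).
Number of complete blocks = floor(688 / 27) = 25
Logical qubits = 25 * 1
= 25

25


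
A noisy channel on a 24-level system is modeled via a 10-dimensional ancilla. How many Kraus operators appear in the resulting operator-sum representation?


Tracing out the environment in an orthonormal basis {|i>_E} gives Kraus operators K_i = <i|_E U |0>_E.
Number of Kraus operators = dim(H_env) = d_env
= 10

10


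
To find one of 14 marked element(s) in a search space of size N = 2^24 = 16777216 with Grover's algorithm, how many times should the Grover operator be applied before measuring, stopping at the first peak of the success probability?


After j Grover iterations the success probability is P(j) = sin^2((2j+1)*theta), where sin(theta) = sqrt(k/N).
N = 2^24 = 16777216, k = 14
sin(theta) = sqrt(k/N) = 0.0009134905729
theta = arcsin(sqrt(k/N)) = 0.0009134907 rad
P(j) reaches its first maximum when (2j+1)*theta is as close as possible to pi/2, i.e. j = round(pi/(4*theta) - 1/2).
pi/(4*theta) - 1/2 = 859.2769
(For comparison, the common estimate pi/4 * sqrt(N/k) = 859.7770; the exact maximiser is used here.)
Optimal iterations = 859

859


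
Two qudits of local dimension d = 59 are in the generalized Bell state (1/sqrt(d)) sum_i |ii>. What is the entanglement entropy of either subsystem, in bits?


For a maximally entangled state in d x d:
S = log2(d) = log2(59)
= 5.8826

5.8826


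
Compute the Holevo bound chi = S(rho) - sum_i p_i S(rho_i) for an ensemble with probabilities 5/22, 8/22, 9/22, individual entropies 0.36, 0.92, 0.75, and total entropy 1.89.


chi = S(rho) - sum_i p_i * S(rho_i)
Weighted entropy = 5/22 * 0.36 + 8/22 * 0.92 + 9/22 * 0.75
= 0.7232
chi = 1.89 - 0.7232
= 1.1668

1.1668


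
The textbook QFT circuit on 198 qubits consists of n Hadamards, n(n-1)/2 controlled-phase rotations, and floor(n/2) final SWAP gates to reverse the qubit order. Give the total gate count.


Hadamard gates: 198
Controlled rotations: n*(n-1)/2 = 198*197/2 = 19503
SWAP gates: floor(n/2) = floor(198/2) = 99
Total = 198 + 19503 + 99
= 19800

19800


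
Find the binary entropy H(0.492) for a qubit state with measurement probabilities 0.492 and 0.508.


S = -p*log2(p) - (1-p)*log2(1-p)
p = 0.4920, 1-p = 0.5080
= -0.4920 * log2(0.4920) - 0.5080 * log2(0.5080)
= -(-0.5034) - (-0.4964)
= 0.9998

0.9998


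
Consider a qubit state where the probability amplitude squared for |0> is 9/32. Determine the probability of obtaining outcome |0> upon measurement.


|alpha|^2 = 9/32 = 0.2812
|beta|^2 = 1 - 9/32 = 23/32 = 0.7188
P(|0>) = |alpha|^2 = 0.2812

0.2812


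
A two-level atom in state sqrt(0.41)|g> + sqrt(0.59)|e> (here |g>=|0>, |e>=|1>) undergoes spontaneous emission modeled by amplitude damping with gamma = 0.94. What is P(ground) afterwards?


For amplitude damping with parameter gamma on state sqrt(a)|0> + sqrt(b)|1>:
alpha^2 = 0.41, beta^2 = 0.59
P(|0>) = alpha^2 + gamma * beta^2
= 0.41 + 0.94 * 0.59
= 0.41 + 0.5546
= 0.9646

0.9646


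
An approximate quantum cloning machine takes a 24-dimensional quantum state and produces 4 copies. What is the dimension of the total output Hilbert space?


Output space = H^(tensor 4) where dim(H) = 24
dim = 24^4
= 576 (after 2 factors)
= 13824 (after 3 factors)
= 331776 (after 4 factors)
= 331776

331776


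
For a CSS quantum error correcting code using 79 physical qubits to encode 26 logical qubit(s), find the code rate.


Code rate R = k/n
= 26/79
= 0.3291

0.3291


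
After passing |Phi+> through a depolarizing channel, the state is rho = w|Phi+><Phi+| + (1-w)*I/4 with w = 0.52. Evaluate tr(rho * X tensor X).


|Phi+> = (|00> + |11>)/sqrt(2)
For the pure Bell state, <X_A X_B> = +1 (Bell-state Pauli correlator).
The maximally-mixed part I/4 has tr(I/4 * P tensor P) = 0 for any traceless Pauli P.
So <X_A X_B>_rho = w * (+1) + (1 - w) * 0
= 0.52 * (+1)
= 0.5200

0.5200


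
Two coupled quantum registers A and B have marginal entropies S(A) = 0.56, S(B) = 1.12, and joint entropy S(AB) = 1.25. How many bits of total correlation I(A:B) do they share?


I(A:B) = S(A) + S(B) - S(AB)
= 0.56 + 1.12 - 1.25
= 0.4300

0.4300


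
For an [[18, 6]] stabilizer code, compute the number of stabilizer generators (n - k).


For an [[n,k]] stabilizer code:
Number of stabilizer generators = n - k
= 18 - 6
= 12

12


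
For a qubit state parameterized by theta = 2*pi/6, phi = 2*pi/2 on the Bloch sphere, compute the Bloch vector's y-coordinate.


theta = 1.0472, phi = 3.1416
r_y = sin(theta)*sin(phi) = 0.8660 * 0.0000
r_y = 0.0000

0.0000


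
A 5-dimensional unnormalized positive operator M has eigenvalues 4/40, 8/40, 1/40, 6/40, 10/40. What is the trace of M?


tr(M) = sum of eigenvalues
= 4/40 + 8/40 + 1/40 + 6/40 + 10/40
= 29/40
= 0.7250

0.7250


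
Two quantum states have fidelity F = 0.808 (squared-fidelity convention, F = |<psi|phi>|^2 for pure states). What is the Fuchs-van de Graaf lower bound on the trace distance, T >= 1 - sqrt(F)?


Fuchs-van de Graaf (squared-fidelity convention): 1 - sqrt(F) <= T <= sqrt(1 - F).
Lower bound: T >= 1 - sqrt(F)
sqrt(F) = sqrt(0.808) = 0.8989
T >= 1 - 0.8989
T >= 0.1011

0.1011


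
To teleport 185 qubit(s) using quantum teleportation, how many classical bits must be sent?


Quantum teleportation requires 2 classical bits per qubit teleported.
185 qubit(s) -> 2 * 185 = 370 classical bits

370


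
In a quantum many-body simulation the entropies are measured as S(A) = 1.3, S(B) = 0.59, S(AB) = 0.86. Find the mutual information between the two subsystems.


I(A:B) = S(A) + S(B) - S(AB)
= 1.3 + 0.59 - 0.86
= 1.0300

1.0300


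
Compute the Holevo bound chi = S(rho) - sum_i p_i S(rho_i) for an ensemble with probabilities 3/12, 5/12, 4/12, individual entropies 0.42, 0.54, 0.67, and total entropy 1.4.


chi = S(rho) - sum_i p_i * S(rho_i)
Weighted entropy = 3/12 * 0.42 + 5/12 * 0.54 + 4/12 * 0.67
= 0.5533
chi = 1.4 - 0.5533
= 0.8467

0.8467


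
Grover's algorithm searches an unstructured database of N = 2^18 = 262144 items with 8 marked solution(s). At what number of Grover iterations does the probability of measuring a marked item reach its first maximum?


After j Grover iterations the success probability is P(j) = sin^2((2j+1)*theta), where sin(theta) = sqrt(k/N).
N = 2^18 = 262144, k = 8
sin(theta) = sqrt(k/N) = 0.005524271728
theta = arcsin(sqrt(k/N)) = 0.005524299826 rad
P(j) reaches its first maximum when (2j+1)*theta is as close as possible to pi/2, i.e. j = round(pi/(4*theta) - 1/2).
pi/(4*theta) - 1/2 = 141.6715
(For comparison, the common estimate pi/4 * sqrt(N/k) = 142.1723; the exact maximiser is used here.)
Optimal iterations = 142

142


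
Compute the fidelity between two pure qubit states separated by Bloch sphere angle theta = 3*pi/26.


For states separated by angle theta on Bloch sphere:
F = cos^2(theta/2)
theta = 3*pi/26 = 0.3625
theta/2 = 0.1812
cos(theta/2) = 0.9836
F = 0.9675

0.9675


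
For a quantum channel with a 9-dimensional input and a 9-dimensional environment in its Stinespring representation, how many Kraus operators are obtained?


Tracing out the environment in an orthonormal basis {|i>_E} gives Kraus operators K_i = <i|_E U |0>_E.
Number of Kraus operators = dim(H_env) = d_env
= 9

9


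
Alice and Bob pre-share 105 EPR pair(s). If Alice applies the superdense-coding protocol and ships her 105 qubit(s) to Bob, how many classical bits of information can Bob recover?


Superdense coding allows 2 classical bits per shared entangled pair.
105 pair(s) -> 2 * 105 = 210 classical bits

210


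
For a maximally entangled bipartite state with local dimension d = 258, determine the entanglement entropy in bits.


For a maximally entangled state in d x d:
S = log2(d) = log2(258)
= 8.0112

8.0112


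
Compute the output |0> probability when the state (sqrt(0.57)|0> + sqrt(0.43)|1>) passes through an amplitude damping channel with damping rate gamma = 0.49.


For amplitude damping with parameter gamma on state sqrt(a)|0> + sqrt(b)|1>:
alpha^2 = 0.57, beta^2 = 0.43
P(|0>) = alpha^2 + gamma * beta^2
= 0.57 + 0.49 * 0.43
= 0.57 + 0.2107
= 0.7807

0.7807


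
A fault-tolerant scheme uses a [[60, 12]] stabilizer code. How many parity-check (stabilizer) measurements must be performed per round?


For an [[n,k]] stabilizer code:
Number of stabilizer generators = n - k
= 60 - 12
= 48

48


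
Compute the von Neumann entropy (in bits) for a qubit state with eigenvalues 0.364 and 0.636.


S = -p*log2(p) - (1-p)*log2(1-p)
p = 0.3640, 1-p = 0.6360
= -0.3640 * log2(0.3640) - 0.6360 * log2(0.6360)
= -(-0.5307) - (-0.4152)
= 0.9460

0.9460


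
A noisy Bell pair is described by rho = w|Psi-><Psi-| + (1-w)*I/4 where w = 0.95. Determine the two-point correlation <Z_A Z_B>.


|Psi-> = (|01> - |10>)/sqrt(2)
For the pure Bell state, <Z_A Z_B> = -1 (Bell-state Pauli correlator).
The maximally-mixed part I/4 has tr(I/4 * P tensor P) = 0 for any traceless Pauli P.
So <Z_A Z_B>_rho = w * (-1) + (1 - w) * 0
= 0.95 * (-1)
= -0.9500

-0.9500


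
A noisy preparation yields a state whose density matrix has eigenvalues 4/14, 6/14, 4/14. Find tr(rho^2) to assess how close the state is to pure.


tr(rho^2) = sum of eigenvalues squared
= (4/14)^2 + (6/14)^2 + (4/14)^2
= (16 + 36 + 16) / 196
= 68/196
= 0.3469

0.3469


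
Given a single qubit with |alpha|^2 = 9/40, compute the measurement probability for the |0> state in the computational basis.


|alpha|^2 = 9/40 = 0.2250
|beta|^2 = 1 - 9/40 = 31/40 = 0.7750
P(|0>) = |alpha|^2 = 0.2250

0.2250


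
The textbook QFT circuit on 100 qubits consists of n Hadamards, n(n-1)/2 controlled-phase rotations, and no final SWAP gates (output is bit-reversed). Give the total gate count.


Hadamard gates: 100
Controlled rotations: n*(n-1)/2 = 100*99/2 = 4950
SWAP gates: 0 (omitted)
Total = 100 + 4950
= 5050

5050


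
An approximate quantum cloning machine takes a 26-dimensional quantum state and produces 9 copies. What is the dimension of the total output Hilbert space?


Output space = H^(tensor 9) where dim(H) = 26
dim = 26^9
= 676 (after 2 factors)
= 17576 (after 3 factors)
= 456976 (after 4 factors)
= 11881376 (after 5 factors)
= 308915776 (after 6 factors)
= 8031810176 (after 7 factors)
= 208827064576 (after 8 factors)
= 5429503678976 (after 9 factors)
= 5429503678976

5429503678976


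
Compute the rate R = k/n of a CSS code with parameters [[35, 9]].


Code rate R = k/n
= 9/35
= 0.2571

0.2571


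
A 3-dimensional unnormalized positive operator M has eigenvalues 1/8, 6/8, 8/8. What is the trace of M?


tr(M) = sum of eigenvalues
= 1/8 + 6/8 + 8/8
= 15/8
= 1.8750

1.8750


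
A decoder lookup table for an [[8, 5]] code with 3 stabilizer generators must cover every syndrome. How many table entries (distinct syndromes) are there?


Each stabilizer generator gives a binary (+1 or -1) measurement outcome.
With 3 independent generators:
Total syndromes = 2^3
= 8

8


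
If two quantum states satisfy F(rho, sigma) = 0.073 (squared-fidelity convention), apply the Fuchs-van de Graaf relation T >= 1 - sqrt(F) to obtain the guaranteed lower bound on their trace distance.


Fuchs-van de Graaf (squared-fidelity convention): 1 - sqrt(F) <= T <= sqrt(1 - F).
Lower bound: T >= 1 - sqrt(F)
sqrt(F) = sqrt(0.073) = 0.2702
T >= 1 - 0.2702
T >= 0.7298

0.7298


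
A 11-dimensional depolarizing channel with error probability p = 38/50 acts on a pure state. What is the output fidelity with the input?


F = (1-p) + p/d
= (1 - 0.7600) + 0.7600/11
= 0.2400 + 0.0691
= 0.3091

0.3091


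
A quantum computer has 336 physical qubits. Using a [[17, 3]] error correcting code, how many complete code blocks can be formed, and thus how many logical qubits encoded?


Each code block uses 17 physical qubits for 3 logical qubit(s).
Number of complete blocks = floor(336 / 17) = 19
Logical qubits = 19 * 3
= 57

57


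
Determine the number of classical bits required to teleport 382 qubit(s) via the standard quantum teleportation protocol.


Quantum teleportation requires 2 classical bits per qubit teleported.
382 qubit(s) -> 2 * 382 = 764 classical bits

764


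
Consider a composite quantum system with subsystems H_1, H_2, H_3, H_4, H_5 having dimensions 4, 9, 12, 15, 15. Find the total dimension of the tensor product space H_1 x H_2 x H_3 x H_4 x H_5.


dim(H_1 x H_2 x H_3 x H_4 x H_5) = 4 * 9 * 12 * 15 * 15
= 36 * 12 * 15 * 15
= 432 * 15 * 15
= 6480 * 15
= 97200

97200


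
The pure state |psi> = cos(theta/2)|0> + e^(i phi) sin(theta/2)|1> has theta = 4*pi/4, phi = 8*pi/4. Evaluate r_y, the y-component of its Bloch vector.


theta = 3.1416, phi = 6.2832
r_y = sin(theta)*sin(phi) = 0.0000 * 0.0000
r_y = 0.0000

0.0000


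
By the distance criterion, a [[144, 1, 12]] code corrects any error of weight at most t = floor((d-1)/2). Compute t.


Code parameters: [[144, 1, 12]], distance d = 12.
Number of correctable errors = floor((d-1)/2)
= floor((12 - 1)/2)
= floor(11/2)
= 5

5


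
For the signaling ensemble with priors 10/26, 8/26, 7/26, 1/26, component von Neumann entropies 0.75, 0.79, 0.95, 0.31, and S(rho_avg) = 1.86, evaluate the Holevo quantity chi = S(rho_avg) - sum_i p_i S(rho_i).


chi = S(rho) - sum_i p_i * S(rho_i)
Weighted entropy = 10/26 * 0.75 + 8/26 * 0.79 + 7/26 * 0.95 + 1/26 * 0.31
= 0.7992
chi = 1.86 - 0.7992
= 1.0608

1.0608


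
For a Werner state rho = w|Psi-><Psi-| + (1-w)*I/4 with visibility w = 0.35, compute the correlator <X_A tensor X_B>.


|Psi-> = (|01> - |10>)/sqrt(2)
For the pure Bell state, <X_A X_B> = -1 (Bell-state Pauli correlator).
The maximally-mixed part I/4 has tr(I/4 * P tensor P) = 0 for any traceless Pauli P.
So <X_A X_B>_rho = w * (-1) + (1 - w) * 0
= 0.35 * (-1)
= -0.3500

-0.3500


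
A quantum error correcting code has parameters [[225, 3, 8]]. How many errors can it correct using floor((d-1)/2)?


Code parameters: [[225, 3, 8]], distance d = 8.
Number of correctable errors = floor((d-1)/2)
= floor((8 - 1)/2)
= floor(7/2)
= 3

3


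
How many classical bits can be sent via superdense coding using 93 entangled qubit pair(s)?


Superdense coding allows 2 classical bits per shared entangled pair.
93 pair(s) -> 2 * 93 = 186 classical bits

186


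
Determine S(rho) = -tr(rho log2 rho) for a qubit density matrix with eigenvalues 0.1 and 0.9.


S = -p*log2(p) - (1-p)*log2(1-p)
p = 0.1000, 1-p = 0.9000
= -0.1000 * log2(0.1000) - 0.9000 * log2(0.9000)
= -(-0.3322) - (-0.1368)
= 0.4690

0.4690


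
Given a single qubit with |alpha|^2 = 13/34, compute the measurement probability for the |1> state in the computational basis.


|alpha|^2 = 13/34 = 0.3824
|beta|^2 = 1 - 13/34 = 21/34 = 0.6176
P(|1>) = |beta|^2 = 0.6176

0.6176


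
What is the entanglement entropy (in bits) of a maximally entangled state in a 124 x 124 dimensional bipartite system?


For a maximally entangled state in d x d:
S = log2(d) = log2(124)
= 6.9542

6.9542


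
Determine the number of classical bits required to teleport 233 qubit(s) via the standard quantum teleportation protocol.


Quantum teleportation requires 2 classical bits per qubit teleported.
233 qubit(s) -> 2 * 233 = 466 classical bits

466


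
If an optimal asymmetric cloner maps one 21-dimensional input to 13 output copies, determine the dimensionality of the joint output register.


Output space = H^(tensor 13) where dim(H) = 21
dim = 21^13
= 441 (after 2 factors)
= 9261 (after 3 factors)
= 194481 (after 4 factors)
= 4084101 (after 5 factors)
= 85766121 (after 6 factors)
= 1801088541 (after 7 factors)
= 37822859361 (after 8 factors)
= 794280046581 (after 9 factors)
= 16679880978201 (after 10 factors)
= 350277500542221 (after 11 factors)
= 7355827511386641 (after 12 factors)
= 154472377739119461 (after 13 factors)
= 154472377739119461

154472377739119461


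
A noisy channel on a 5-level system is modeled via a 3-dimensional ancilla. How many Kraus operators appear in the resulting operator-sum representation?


Tracing out the environment in an orthonormal basis {|i>_E} gives Kraus operators K_i = <i|_E U |0>_E.
Number of Kraus operators = dim(H_env) = d_env
= 3

3


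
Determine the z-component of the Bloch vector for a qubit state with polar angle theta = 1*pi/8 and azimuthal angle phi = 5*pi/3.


theta = 0.3927, phi = 5.2360
r_z = cos(theta) = 0.9239

0.9239


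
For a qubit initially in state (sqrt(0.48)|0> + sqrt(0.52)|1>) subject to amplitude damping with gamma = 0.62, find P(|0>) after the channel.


For amplitude damping with parameter gamma on state sqrt(a)|0> + sqrt(b)|1>:
alpha^2 = 0.48, beta^2 = 0.52
P(|0>) = alpha^2 + gamma * beta^2
= 0.48 + 0.62 * 0.52
= 0.48 + 0.3224
= 0.8024

0.8024


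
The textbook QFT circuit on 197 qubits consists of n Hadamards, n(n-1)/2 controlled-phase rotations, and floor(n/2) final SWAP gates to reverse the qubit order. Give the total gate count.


Hadamard gates: 197
Controlled rotations: n*(n-1)/2 = 197*196/2 = 19306
SWAP gates: floor(n/2) = floor(197/2) = 98
Total = 197 + 19306 + 98
= 19601

19601


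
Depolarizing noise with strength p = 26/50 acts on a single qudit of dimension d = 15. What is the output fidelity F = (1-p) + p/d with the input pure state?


F = (1-p) + p/d
= (1 - 0.5200) + 0.5200/15
= 0.4800 + 0.0347
= 0.5147

0.5147


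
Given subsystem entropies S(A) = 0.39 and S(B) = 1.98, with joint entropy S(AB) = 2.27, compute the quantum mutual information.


I(A:B) = S(A) + S(B) - S(AB)
= 0.39 + 1.98 - 2.27
= 0.1000

0.1000


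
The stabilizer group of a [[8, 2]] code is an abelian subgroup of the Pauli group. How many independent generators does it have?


For an [[n,k]] stabilizer code:
Number of stabilizer generators = n - k
= 8 - 2
= 6

6


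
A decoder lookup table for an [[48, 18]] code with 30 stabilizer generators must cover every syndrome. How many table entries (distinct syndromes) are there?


Each stabilizer generator gives a binary (+1 or -1) measurement outcome.
With 30 independent generators:
Total syndromes = 2^30
= 1073741824

1073741824


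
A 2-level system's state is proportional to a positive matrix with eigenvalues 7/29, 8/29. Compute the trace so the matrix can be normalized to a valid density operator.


tr(M) = sum of eigenvalues
= 7/29 + 8/29
= 15/29
= 0.5172

0.5172


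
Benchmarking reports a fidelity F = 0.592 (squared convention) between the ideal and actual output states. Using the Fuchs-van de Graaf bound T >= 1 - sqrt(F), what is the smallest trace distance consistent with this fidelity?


Fuchs-van de Graaf (squared-fidelity convention): 1 - sqrt(F) <= T <= sqrt(1 - F).
Lower bound: T >= 1 - sqrt(F)
sqrt(F) = sqrt(0.592) = 0.7694
T >= 1 - 0.7694
T >= 0.2306

0.2306


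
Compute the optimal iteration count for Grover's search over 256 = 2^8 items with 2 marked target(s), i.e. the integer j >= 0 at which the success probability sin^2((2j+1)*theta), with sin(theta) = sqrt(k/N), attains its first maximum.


After j Grover iterations the success probability is P(j) = sin^2((2j+1)*theta), where sin(theta) = sqrt(k/N).
N = 2^8 = 256, k = 2
sin(theta) = sqrt(k/N) = 0.08838834765
theta = arcsin(sqrt(k/N)) = 0.08850384314 rad
P(j) reaches its first maximum when (2j+1)*theta is as close as possible to pi/2, i.e. j = round(pi/(4*theta) - 1/2).
pi/(4*theta) - 1/2 = 8.3742
(For comparison, the common estimate pi/4 * sqrt(N/k) = 8.8858; the exact maximiser is used here.)
Optimal iterations = 8

8


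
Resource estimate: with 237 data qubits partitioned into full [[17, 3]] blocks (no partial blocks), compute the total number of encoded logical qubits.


Each code block uses 17 physical qubits for 3 logical qubit(s).
Number of complete blocks = floor(237 / 17) = 13
Logical qubits = 13 * 3
= 39

39


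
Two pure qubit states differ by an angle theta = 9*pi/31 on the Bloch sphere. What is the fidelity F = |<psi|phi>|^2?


For states separated by angle theta on Bloch sphere:
F = cos^2(theta/2)
theta = 9*pi/31 = 0.9121
theta/2 = 0.4560
cos(theta/2) = 0.8978
F = 0.8061

0.8061


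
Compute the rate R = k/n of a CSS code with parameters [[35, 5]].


Code rate R = k/n
= 5/35
= 0.1429

0.1429


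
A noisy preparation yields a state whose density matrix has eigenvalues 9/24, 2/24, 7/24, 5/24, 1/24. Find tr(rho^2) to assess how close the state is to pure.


tr(rho^2) = sum of eigenvalues squared
= (9/24)^2 + (2/24)^2 + (7/24)^2 + (5/24)^2 + (1/24)^2
= (81 + 4 + 49 + 25 + 1) / 576
= 160/576
= 0.2778

0.2778


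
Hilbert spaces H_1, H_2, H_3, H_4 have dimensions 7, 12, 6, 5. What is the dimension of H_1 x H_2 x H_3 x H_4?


dim(H_1 x H_2 x H_3 x H_4) = 7 * 12 * 6 * 5
= 84 * 6 * 5
= 504 * 5
= 2520

2520


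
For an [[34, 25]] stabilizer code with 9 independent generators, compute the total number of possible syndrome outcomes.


Each stabilizer generator gives a binary (+1 or -1) measurement outcome.
With 9 independent generators:
Total syndromes = 2^9
= 512

512


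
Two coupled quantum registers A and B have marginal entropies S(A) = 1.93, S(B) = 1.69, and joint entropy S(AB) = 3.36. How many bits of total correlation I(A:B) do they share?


I(A:B) = S(A) + S(B) - S(AB)
= 1.93 + 1.69 - 3.36
= 0.2600

0.2600


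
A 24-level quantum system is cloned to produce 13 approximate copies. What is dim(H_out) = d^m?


Output space = H^(tensor 13) where dim(H) = 24
dim = 24^13
= 576 (after 2 factors)
= 13824 (after 3 factors)
= 331776 (after 4 factors)
= 7962624 (after 5 factors)
= 191102976 (after 6 factors)
= 4586471424 (after 7 factors)
= 110075314176 (after 8 factors)
= 2641807540224 (after 9 factors)
= 63403380965376 (after 10 factors)
= 1521681143169024 (after 11 factors)
= 36520347436056576 (after 12 factors)
= 876488338465357824 (after 13 factors)
= 876488338465357824

876488338465357824


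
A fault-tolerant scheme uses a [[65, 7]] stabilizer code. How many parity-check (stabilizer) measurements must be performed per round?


For an [[n,k]] stabilizer code:
Number of stabilizer generators = n - k
= 65 - 7
= 58

58


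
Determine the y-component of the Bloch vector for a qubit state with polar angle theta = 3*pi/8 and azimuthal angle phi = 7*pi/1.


theta = 1.1781, phi = 21.9911
r_y = sin(theta)*sin(phi) = 0.9239 * 0.0000
r_y = 0.0000

0.0000


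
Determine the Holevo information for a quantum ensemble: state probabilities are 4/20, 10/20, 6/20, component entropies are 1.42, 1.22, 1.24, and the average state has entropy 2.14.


chi = S(rho) - sum_i p_i * S(rho_i)
Weighted entropy = 4/20 * 1.42 + 10/20 * 1.22 + 6/20 * 1.24
= 1.2660
chi = 2.14 - 1.2660
= 0.8740

0.8740


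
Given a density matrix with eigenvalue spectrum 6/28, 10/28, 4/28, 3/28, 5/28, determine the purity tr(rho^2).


tr(rho^2) = sum of eigenvalues squared
= (6/28)^2 + (10/28)^2 + (4/28)^2 + (3/28)^2 + (5/28)^2
= (36 + 100 + 16 + 9 + 25) / 784
= 186/784
= 0.2372

0.2372


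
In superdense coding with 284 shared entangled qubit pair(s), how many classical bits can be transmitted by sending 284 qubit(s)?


Superdense coding allows 2 classical bits per shared entangled pair.
284 pair(s) -> 2 * 284 = 568 classical bits

568


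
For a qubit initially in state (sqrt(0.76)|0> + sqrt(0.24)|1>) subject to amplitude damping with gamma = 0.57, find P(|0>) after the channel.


For amplitude damping with parameter gamma on state sqrt(a)|0> + sqrt(b)|1>:
alpha^2 = 0.76, beta^2 = 0.24
P(|0>) = alpha^2 + gamma * beta^2
= 0.76 + 0.57 * 0.24
= 0.76 + 0.1368
= 0.8968

0.8968


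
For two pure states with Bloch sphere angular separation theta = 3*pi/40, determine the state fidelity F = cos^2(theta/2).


For states separated by angle theta on Bloch sphere:
F = cos^2(theta/2)
theta = 3*pi/40 = 0.2356
theta/2 = 0.1178
cos(theta/2) = 0.9931
F = 0.9862

0.9862


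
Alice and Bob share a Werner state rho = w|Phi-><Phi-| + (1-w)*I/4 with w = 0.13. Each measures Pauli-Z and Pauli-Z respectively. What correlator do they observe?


|Phi-> = (|00> - |11>)/sqrt(2)
For the pure Bell state, <Z_A Z_B> = +1 (Bell-state Pauli correlator).
The maximally-mixed part I/4 has tr(I/4 * P tensor P) = 0 for any traceless Pauli P.
So <Z_A Z_B>_rho = w * (+1) + (1 - w) * 0
= 0.13 * (+1)
= 0.1300

0.1300


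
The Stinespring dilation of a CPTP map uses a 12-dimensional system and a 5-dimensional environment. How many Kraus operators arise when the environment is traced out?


Tracing out the environment in an orthonormal basis {|i>_E} gives Kraus operators K_i = <i|_E U |0>_E.
Number of Kraus operators = dim(H_env) = d_env
= 5

5


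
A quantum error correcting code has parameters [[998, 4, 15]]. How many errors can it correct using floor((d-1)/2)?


Code parameters: [[998, 4, 15]], distance d = 15.
Number of correctable errors = floor((d-1)/2)
= floor((15 - 1)/2)
= floor(14/2)
= 7

7


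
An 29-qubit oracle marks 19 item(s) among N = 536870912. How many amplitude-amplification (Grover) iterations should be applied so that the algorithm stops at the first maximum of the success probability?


After j Grover iterations the success probability is P(j) = sin^2((2j+1)*theta), where sin(theta) = sqrt(k/N).
N = 2^29 = 536870912, k = 19
sin(theta) = sqrt(k/N) = 0.0001881229859
theta = arcsin(sqrt(k/N)) = 0.000188122987 rad
P(j) reaches its first maximum when (2j+1)*theta is as close as possible to pi/2, i.e. j = round(pi/(4*theta) - 1/2).
pi/(4*theta) - 1/2 = 4174.4186
(For comparison, the common estimate pi/4 * sqrt(N/k) = 4174.9187; the exact maximiser is used here.)
Optimal iterations = 4174

4174


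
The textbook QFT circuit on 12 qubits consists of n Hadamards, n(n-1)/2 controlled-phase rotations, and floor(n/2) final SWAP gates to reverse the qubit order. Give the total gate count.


Hadamard gates: 12
Controlled rotations: n*(n-1)/2 = 12*11/2 = 66
SWAP gates: floor(n/2) = floor(12/2) = 6
Total = 12 + 66 + 6
= 84

84


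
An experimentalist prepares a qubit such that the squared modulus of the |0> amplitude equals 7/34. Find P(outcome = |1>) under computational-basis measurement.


|alpha|^2 = 7/34 = 0.2059
|beta|^2 = 1 - 7/34 = 27/34 = 0.7941
P(|1>) = |beta|^2 = 0.7941

0.7941


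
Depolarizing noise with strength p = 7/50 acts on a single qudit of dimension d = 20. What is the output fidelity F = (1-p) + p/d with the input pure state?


F = (1-p) + p/d
= (1 - 0.1400) + 0.1400/20
= 0.8600 + 0.0070
= 0.8670

0.8670


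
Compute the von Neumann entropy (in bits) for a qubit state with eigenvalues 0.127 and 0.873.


S = -p*log2(p) - (1-p)*log2(1-p)
p = 0.1270, 1-p = 0.8730
= -0.1270 * log2(0.1270) - 0.8730 * log2(0.8730)
= -(-0.3781) - (-0.1711)
= 0.5492

0.5492


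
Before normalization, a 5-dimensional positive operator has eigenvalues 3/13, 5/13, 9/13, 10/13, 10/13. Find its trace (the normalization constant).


tr(M) = sum of eigenvalues
= 3/13 + 5/13 + 9/13 + 10/13 + 10/13
= 37/13
= 2.8462

2.8462


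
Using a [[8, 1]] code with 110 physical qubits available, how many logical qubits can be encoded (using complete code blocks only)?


Each code block uses 8 physical qubits for 1 logical qubit(s).
Number of complete blocks = floor(110 / 8) = 13
Logical qubits = 13 * 1
= 13

13


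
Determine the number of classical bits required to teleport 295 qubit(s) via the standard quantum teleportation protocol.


Quantum teleportation requires 2 classical bits per qubit teleported.
295 qubit(s) -> 2 * 295 = 590 classical bits

590


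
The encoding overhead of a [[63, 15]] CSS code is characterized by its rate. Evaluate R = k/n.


Code rate R = k/n
= 15/63
= 0.2381

0.2381


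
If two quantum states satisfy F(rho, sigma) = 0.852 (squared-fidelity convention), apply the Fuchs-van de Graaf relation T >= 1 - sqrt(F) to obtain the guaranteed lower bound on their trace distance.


Fuchs-van de Graaf (squared-fidelity convention): 1 - sqrt(F) <= T <= sqrt(1 - F).
Lower bound: T >= 1 - sqrt(F)
sqrt(F) = sqrt(0.852) = 0.9230
T >= 1 - 0.9230
T >= 0.0770

0.0770


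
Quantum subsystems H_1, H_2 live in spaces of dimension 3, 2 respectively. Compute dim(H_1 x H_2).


dim(H_1 x H_2) = 3 * 2
= 6

6


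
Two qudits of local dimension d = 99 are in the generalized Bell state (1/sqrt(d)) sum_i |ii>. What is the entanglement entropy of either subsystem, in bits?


For a maximally entangled state in d x d:
S = log2(d) = log2(99)
= 6.6294

6.6294


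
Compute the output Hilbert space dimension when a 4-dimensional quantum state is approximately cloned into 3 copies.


Output space = H^(tensor 3) where dim(H) = 4
dim = 4^3
= 16 (after 2 factors)
= 64 (after 3 factors)
= 64

64


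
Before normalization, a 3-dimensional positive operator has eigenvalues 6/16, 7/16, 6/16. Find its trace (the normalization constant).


tr(M) = sum of eigenvalues
= 6/16 + 7/16 + 6/16
= 19/16
= 1.1875

1.1875


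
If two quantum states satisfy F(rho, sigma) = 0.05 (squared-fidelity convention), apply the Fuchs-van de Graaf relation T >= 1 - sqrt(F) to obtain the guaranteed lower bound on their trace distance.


Fuchs-van de Graaf (squared-fidelity convention): 1 - sqrt(F) <= T <= sqrt(1 - F).
Lower bound: T >= 1 - sqrt(F)
sqrt(F) = sqrt(0.05) = 0.2236
T >= 1 - 0.2236
T >= 0.7764

0.7764


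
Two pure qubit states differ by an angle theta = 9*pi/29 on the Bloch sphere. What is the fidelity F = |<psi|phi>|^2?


For states separated by angle theta on Bloch sphere:
F = cos^2(theta/2)
theta = 9*pi/29 = 0.9750
theta/2 = 0.4875
cos(theta/2) = 0.8835
F = 0.7806

0.7806


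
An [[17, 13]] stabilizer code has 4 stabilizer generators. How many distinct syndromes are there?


Each stabilizer generator gives a binary (+1 or -1) measurement outcome.
With 4 independent generators:
Total syndromes = 2^4
= 16

16


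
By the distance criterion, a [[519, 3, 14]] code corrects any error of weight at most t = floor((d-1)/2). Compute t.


Code parameters: [[519, 3, 14]], distance d = 14.
Number of correctable errors = floor((d-1)/2)
= floor((14 - 1)/2)
= floor(13/2)
= 6

6


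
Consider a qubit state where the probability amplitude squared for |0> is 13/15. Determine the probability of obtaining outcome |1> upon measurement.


|alpha|^2 = 13/15 = 0.8667
|beta|^2 = 1 - 13/15 = 2/15 = 0.1333
P(|1>) = |beta|^2 = 0.1333

0.1333


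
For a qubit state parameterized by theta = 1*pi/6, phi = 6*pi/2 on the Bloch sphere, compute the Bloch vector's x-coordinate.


theta = 0.5236, phi = 9.4248
r_x = sin(theta)*cos(phi) = 0.5000 * -1.0000
r_x = -0.5000

-0.5000


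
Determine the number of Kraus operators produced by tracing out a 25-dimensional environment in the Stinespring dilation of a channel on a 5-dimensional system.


Tracing out the environment in an orthonormal basis {|i>_E} gives Kraus operators K_i = <i|_E U |0>_E.
Number of Kraus operators = dim(H_env) = d_env
= 25

25


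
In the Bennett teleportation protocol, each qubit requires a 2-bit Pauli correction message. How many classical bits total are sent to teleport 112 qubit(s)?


Quantum teleportation requires 2 classical bits per qubit teleported.
112 qubit(s) -> 2 * 112 = 224 classical bits

224


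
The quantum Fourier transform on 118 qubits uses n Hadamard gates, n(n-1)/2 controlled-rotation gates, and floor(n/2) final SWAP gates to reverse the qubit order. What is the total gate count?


Hadamard gates: 118
Controlled rotations: n*(n-1)/2 = 118*117/2 = 6903
SWAP gates: floor(n/2) = floor(118/2) = 59
Total = 118 + 6903 + 59
= 7080

7080


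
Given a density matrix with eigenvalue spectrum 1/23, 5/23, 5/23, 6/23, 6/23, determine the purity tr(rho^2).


tr(rho^2) = sum of eigenvalues squared
= (1/23)^2 + (5/23)^2 + (5/23)^2 + (6/23)^2 + (6/23)^2
= (1 + 25 + 25 + 36 + 36) / 529
= 123/529
= 0.2325

0.2325


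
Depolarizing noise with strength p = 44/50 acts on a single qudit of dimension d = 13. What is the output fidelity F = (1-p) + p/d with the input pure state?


F = (1-p) + p/d
= (1 - 0.8800) + 0.8800/13
= 0.1200 + 0.0677
= 0.1877

0.1877


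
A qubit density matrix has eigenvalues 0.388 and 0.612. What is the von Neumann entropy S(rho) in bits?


S = -p*log2(p) - (1-p)*log2(1-p)
p = 0.3880, 1-p = 0.6120
= -0.3880 * log2(0.3880) - 0.6120 * log2(0.6120)
= -(-0.5300) - (-0.4335)
= 0.9635

0.9635


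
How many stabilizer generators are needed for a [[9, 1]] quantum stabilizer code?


For an [[n,k]] stabilizer code:
Number of stabilizer generators = n - k
= 9 - 1
= 8

8


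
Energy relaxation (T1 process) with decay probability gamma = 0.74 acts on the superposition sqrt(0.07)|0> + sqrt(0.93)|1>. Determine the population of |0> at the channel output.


For amplitude damping with parameter gamma on state sqrt(a)|0> + sqrt(b)|1>:
alpha^2 = 0.07, beta^2 = 0.93
P(|0>) = alpha^2 + gamma * beta^2
= 0.07 + 0.74 * 0.93
= 0.07 + 0.6882
= 0.7582

0.7582


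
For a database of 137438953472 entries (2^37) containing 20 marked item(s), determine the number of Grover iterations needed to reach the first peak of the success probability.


After j Grover iterations the success probability is P(j) = sin^2((2j+1)*theta), where sin(theta) = sqrt(k/N).
N = 2^37 = 137438953472, k = 20
sin(theta) = sqrt(k/N) = 1.206313194e-05
theta = arcsin(sqrt(k/N)) = 1.206313194e-05 rad
P(j) reaches its first maximum when (2j+1)*theta is as close as possible to pi/2, i.e. j = round(pi/(4*theta) - 1/2).
pi/(4*theta) - 1/2 = 65106.8177
(For comparison, the common estimate pi/4 * sqrt(N/k) = 65107.3177; the exact maximiser is used here.)
Optimal iterations = 65107

65107


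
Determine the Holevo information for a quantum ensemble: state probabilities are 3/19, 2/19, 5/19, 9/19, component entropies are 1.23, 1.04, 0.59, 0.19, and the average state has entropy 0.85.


chi = S(rho) - sum_i p_i * S(rho_i)
Weighted entropy = 3/19 * 1.23 + 2/19 * 1.04 + 5/19 * 0.59 + 9/19 * 0.19
= 0.5489
chi = 0.85 - 0.5489
= 0.3011

0.3011


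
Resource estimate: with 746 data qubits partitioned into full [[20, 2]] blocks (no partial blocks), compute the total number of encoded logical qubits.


Each code block uses 20 physical qubits for 2 logical qubit(s).
Number of complete blocks = floor(746 / 20) = 37
Logical qubits = 37 * 2
= 74

74


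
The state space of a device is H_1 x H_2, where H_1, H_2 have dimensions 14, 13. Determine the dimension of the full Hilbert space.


dim(H_1 x H_2) = 14 * 13
= 182

182


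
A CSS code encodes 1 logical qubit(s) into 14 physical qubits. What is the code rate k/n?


Code rate R = k/n
= 1/14
= 0.0714

0.0714


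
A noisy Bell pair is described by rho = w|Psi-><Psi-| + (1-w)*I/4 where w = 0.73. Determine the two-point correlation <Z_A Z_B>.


|Psi-> = (|01> - |10>)/sqrt(2)
For the pure Bell state, <Z_A Z_B> = -1 (Bell-state Pauli correlator).
The maximally-mixed part I/4 has tr(I/4 * P tensor P) = 0 for any traceless Pauli P.
So <Z_A Z_B>_rho = w * (-1) + (1 - w) * 0
= 0.73 * (-1)
= -0.7300

-0.7300


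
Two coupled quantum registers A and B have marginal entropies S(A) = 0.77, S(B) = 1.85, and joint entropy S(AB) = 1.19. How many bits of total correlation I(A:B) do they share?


I(A:B) = S(A) + S(B) - S(AB)
= 0.77 + 1.85 - 1.19
= 1.4300

1.4300


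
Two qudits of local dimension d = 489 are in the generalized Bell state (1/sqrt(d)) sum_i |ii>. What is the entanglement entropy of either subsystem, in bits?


For a maximally entangled state in d x d:
S = log2(d) = log2(489)
= 8.9337

8.9337


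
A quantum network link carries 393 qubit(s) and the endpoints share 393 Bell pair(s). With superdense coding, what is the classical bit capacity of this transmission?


Superdense coding allows 2 classical bits per shared entangled pair.
393 pair(s) -> 2 * 393 = 786 classical bits

786


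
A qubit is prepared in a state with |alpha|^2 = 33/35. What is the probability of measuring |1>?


|alpha|^2 = 33/35 = 0.9429
|beta|^2 = 1 - 33/35 = 2/35 = 0.0571
P(|1>) = |beta|^2 = 0.0571

0.0571


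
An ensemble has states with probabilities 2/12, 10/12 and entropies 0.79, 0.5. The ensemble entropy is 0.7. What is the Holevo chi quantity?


chi = S(rho) - sum_i p_i * S(rho_i)
Weighted entropy = 2/12 * 0.79 + 10/12 * 0.5
= 0.5483
chi = 0.7 - 0.5483
= 0.1517

0.1517


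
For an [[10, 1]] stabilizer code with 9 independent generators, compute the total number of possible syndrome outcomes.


Each stabilizer generator gives a binary (+1 or -1) measurement outcome.
With 9 independent generators:
Total syndromes = 2^9
= 512

512


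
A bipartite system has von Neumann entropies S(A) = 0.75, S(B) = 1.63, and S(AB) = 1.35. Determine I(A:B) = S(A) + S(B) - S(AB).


I(A:B) = S(A) + S(B) - S(AB)
= 0.75 + 1.63 - 1.35
= 1.0300

1.0300


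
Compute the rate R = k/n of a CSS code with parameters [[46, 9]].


Code rate R = k/n
= 9/46
= 0.1957

0.1957


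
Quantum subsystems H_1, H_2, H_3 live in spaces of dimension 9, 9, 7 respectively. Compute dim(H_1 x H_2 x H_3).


dim(H_1 x H_2 x H_3) = 9 * 9 * 7
= 81 * 7
= 567

567


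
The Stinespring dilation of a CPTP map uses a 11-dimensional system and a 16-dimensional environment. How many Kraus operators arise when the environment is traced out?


Tracing out the environment in an orthonormal basis {|i>_E} gives Kraus operators K_i = <i|_E U |0>_E.
Number of Kraus operators = dim(H_env) = d_env
= 16

16


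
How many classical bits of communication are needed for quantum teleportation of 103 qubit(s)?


Quantum teleportation requires 2 classical bits per qubit teleported.
103 qubit(s) -> 2 * 103 = 206 classical bits

206


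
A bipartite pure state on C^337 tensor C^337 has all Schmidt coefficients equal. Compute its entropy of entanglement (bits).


For a maximally entangled state in d x d:
S = log2(d) = log2(337)
= 8.3966

8.3966
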